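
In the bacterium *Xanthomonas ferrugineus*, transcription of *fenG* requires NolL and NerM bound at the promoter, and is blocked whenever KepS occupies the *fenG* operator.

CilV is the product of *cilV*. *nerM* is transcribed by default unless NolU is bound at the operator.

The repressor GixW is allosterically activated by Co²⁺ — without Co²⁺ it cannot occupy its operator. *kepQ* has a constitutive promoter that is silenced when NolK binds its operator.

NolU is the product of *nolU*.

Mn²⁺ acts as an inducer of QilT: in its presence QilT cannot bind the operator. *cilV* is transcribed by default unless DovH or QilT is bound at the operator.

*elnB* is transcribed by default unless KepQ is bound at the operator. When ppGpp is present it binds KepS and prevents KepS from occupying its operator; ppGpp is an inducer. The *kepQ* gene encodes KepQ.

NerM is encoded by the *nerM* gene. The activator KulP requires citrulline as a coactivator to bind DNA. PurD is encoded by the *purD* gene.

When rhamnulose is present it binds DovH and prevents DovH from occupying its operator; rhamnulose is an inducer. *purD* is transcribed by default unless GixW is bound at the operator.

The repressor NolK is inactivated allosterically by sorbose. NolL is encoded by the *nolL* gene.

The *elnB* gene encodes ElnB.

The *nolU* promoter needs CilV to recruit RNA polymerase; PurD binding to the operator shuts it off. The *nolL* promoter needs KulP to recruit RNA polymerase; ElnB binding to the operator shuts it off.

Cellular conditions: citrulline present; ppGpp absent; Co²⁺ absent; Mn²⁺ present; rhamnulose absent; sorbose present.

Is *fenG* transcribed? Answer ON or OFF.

Citrulline is present, so KulP is active.
Sorbose is present, so NolK is inactive.
With no repressor bound, *kepQ* is transcribed.
So KepQ is produced and active.
With repressor KepQ bound, *elnB* is not transcribed.
So ElnB is not produced.
No repressor is bound and KulP is active, so *nolL* is transcribed.
So NolL is produced and active.
ppGpp is absent, so KepS is active.
Co²⁺ is absent, so GixW is inactive.
With no repressor bound, *purD* is transcribed.
So PurD is produced and active.
Rhamnulose is absent, so DovH is active.
Mn²⁺ is present, so QilT is inactive.
With repressor DovH bound, *cilV* is not transcribed.
So CilV is not produced.
With repressor PurD bound, *nolU* is not transcribed.
So NolU is not produced.
With no repressor bound, *nerM* is transcribed.
So NerM is produced and active.
With repressor KepS bound, *fenG* is not transcribed.

OFF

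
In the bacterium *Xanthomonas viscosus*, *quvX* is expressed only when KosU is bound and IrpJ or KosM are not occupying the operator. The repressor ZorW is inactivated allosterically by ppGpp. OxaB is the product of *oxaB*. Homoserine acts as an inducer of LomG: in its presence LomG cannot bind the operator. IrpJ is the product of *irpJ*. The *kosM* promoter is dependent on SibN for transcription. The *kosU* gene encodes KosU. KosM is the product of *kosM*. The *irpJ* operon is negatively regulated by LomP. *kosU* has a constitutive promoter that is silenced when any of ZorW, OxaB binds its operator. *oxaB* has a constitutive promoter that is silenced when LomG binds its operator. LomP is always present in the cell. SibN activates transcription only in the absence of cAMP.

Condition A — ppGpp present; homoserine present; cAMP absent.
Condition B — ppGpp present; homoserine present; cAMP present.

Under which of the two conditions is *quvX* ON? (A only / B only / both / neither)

neither

Condition A:
LomP is produced constitutively and is active.
With repressor LomP bound, *irpJ* is not transcribed.
So IrpJ is not produced.
ppGpp is present, so ZorW is inactive.
Homoserine is present, so LomG is inactive.
With no repressor bound, *oxaB* is transcribed.
So OxaB is produced and active.
With repressor OxaB bound, *kosU* is not transcribed.
So KosU is not produced.
cAMP is absent, so SibN is active.
No repressor is bound and SibN is active, so *kosM* is transcribed.
So KosM is produced and active.
With repressor KosM bound, *quvX* is not transcribed.
→ *quvX* is OFF in A.
Condition B:
LomP is produced constitutively and is active.
With repressor LomP bound, *irpJ* is not transcribed.
So IrpJ is not produced.
ppGpp is present, so ZorW is inactive.
Homoserine is present, so LomG is inactive.
With no repressor bound, *oxaB* is transcribed.
So OxaB is produced and active.
With repressor OxaB bound, *kosU* is not transcribed.
So KosU is not produced.
cAMP is present, so SibN is inactive.
Required activator SibN is absent, so *kosM* is not transcribed.
So KosM is not produced.
Required activator KosU is absent, so *quvX* is not transcribed.
→ *quvX* is OFF in B.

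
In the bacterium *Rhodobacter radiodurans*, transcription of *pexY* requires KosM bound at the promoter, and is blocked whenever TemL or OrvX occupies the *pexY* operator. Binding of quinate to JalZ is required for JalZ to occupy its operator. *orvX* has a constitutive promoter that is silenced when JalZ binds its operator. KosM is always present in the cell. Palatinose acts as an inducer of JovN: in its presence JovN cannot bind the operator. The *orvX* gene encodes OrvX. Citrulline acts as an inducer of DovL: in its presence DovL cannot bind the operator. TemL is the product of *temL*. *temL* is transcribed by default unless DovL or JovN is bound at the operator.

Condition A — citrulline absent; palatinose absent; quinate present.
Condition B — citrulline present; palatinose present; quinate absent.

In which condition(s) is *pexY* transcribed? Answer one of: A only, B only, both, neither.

Condition A:
KosM is produced constitutively and is active.
Citrulline is absent, so DovL is active.
Palatinose is absent, so JovN is active.
With repressor DovL bound, *temL* is not transcribed.
So TemL is not produced.
Quinate is present, so JalZ is active.
With repressor JalZ bound, *orvX* is not transcribed.
So OrvX is not produced.
No repressor is bound and KosM is active, so *pexY* is transcribed.
→ *pexY* is ON in A.
Condition B:
KosM is produced constitutively and is active.
Citrulline is present, so DovL is inactive.
Palatinose is present, so JovN is inactive.
With no repressor bound, *temL* is transcribed.
So TemL is produced and active.
Quinate is absent, so JalZ is inactive.
With no repressor bound, *orvX* is transcribed.
So OrvX is produced and active.
With repressor TemL bound, *pexY* is not transcribed.
→ *pexY* is OFF in B.

A only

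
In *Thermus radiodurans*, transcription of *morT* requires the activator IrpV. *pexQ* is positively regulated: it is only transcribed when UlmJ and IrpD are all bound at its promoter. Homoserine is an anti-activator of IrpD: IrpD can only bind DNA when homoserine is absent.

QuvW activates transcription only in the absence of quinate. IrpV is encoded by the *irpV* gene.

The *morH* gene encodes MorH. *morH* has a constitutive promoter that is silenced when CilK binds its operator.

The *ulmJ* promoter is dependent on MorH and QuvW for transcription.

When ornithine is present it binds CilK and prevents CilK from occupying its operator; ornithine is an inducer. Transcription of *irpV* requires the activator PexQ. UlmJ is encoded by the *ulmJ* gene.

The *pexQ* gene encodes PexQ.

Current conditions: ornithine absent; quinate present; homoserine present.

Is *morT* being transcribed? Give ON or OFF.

Ornithine is absent, so CilK is active.
With repressor CilK bound, *morH* is not transcribed.
So MorH is not produced.
Quinate is present, so QuvW is inactive.
Required activator MorH is absent, so *ulmJ* is not transcribed.
So UlmJ is not produced.
Homoserine is present, so IrpD is inactive.
Required activator UlmJ is absent, so *pexQ* is not transcribed.
So PexQ is not produced.
Required activator PexQ is absent, so *irpV* is not transcribed.
So IrpV is not produced.
Required activator IrpV is absent, so *morT* is not transcribed.

OFF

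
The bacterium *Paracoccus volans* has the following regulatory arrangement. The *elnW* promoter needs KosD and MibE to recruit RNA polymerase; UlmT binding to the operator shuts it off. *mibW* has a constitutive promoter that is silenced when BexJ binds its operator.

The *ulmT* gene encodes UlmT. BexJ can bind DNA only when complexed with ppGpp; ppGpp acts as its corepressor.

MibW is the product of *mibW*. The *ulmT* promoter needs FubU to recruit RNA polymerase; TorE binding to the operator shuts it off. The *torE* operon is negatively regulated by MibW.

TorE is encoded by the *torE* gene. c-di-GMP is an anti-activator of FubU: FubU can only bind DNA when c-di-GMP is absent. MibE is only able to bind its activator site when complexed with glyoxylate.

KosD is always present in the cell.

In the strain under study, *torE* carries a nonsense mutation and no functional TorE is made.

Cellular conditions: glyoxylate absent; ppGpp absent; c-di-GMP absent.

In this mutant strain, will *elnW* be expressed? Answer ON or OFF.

OFF

KosD is produced constitutively and is active.
Glyoxylate is absent, so MibE is inactive.
c-di-GMP is absent, so FubU is active.
TorE is non-functional in this strain, so it has no effect.
No repressor is bound and FubU is active, so *ulmT* is transcribed.
So UlmT is produced and active.
With repressor UlmT bound, *elnW* is not transcribed.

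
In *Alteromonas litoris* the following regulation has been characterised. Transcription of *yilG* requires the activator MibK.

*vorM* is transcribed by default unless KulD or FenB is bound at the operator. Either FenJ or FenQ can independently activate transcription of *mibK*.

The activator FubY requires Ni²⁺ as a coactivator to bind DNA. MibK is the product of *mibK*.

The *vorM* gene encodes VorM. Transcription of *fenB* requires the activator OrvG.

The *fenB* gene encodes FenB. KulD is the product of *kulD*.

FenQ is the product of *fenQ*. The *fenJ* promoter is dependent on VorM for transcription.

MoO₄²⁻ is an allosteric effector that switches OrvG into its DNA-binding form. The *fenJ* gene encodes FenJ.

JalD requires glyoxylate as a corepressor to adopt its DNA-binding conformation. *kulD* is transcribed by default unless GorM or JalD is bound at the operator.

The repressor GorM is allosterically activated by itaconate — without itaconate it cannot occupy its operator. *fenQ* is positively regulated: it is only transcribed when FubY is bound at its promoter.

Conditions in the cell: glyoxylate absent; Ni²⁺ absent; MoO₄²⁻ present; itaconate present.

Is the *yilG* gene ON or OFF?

Itaconate is present, so GorM is active.
Glyoxylate is absent, so JalD is inactive.
With repressor GorM bound, *kulD* is not transcribed.
So KulD is not produced.
MoO₄²⁻ is present, so OrvG is active.
No repressor is bound and OrvG is active, so *fenB* is transcribed.
So FenB is produced and active.
With repressor FenB bound, *vorM* is not transcribed.
So VorM is not produced.
Required activator VorM is absent, so *fenJ* is not transcribed.
So FenJ is not produced.
Ni²⁺ is absent, so FubY is inactive.
Required activator FubY is absent, so *fenQ* is not transcribed.
So FenQ is not produced.
No activator is available at the *mibK* promoter, so *mibK* is not transcribed.
So MibK is not produced.
Required activator MibK is absent, so *yilG* is not transcribed.

OFF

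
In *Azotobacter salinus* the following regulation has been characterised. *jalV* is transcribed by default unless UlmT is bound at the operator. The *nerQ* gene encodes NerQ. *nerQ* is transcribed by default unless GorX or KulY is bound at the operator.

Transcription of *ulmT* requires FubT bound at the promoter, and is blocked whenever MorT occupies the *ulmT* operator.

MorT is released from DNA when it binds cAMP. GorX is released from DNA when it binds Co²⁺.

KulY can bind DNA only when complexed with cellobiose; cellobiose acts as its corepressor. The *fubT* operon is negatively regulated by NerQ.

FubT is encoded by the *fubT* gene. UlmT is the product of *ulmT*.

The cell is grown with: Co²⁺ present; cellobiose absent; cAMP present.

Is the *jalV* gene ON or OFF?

ON

Co²⁺ is present, so GorX is inactive.
Cellobiose is absent, so KulY is inactive.
With no repressor bound, *nerQ* is transcribed.
So NerQ is produced and active.
With repressor NerQ bound, *fubT* is not transcribed.
So FubT is not produced.
cAMP is present, so MorT is inactive.
Required activator FubT is absent, so *ulmT* is not transcribed.
So UlmT is not produced.
With no repressor bound, *jalV* is transcribed.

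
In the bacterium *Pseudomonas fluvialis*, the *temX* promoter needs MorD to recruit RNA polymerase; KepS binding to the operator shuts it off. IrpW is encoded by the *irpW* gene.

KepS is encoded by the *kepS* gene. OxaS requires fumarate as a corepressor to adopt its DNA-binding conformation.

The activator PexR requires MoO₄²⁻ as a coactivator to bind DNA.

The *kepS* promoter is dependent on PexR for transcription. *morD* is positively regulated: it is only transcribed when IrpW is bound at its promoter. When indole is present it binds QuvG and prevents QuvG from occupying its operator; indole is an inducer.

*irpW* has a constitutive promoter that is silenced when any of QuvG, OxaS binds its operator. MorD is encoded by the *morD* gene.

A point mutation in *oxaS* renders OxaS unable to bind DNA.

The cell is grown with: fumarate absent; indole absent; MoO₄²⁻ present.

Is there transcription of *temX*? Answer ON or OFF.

OFF

Indole is absent, so QuvG is active.
OxaS is non-functional in this strain, so it has no effect.
With repressor QuvG bound, *irpW* is not transcribed.
So IrpW is not produced.
Required activator IrpW is absent, so *morD* is not transcribed.
So MorD is not produced.
MoO₄²⁻ is present, so PexR is active.
No repressor is bound and PexR is active, so *kepS* is transcribed.
So KepS is produced and active.
With repressor KepS bound, *temX* is not transcribed.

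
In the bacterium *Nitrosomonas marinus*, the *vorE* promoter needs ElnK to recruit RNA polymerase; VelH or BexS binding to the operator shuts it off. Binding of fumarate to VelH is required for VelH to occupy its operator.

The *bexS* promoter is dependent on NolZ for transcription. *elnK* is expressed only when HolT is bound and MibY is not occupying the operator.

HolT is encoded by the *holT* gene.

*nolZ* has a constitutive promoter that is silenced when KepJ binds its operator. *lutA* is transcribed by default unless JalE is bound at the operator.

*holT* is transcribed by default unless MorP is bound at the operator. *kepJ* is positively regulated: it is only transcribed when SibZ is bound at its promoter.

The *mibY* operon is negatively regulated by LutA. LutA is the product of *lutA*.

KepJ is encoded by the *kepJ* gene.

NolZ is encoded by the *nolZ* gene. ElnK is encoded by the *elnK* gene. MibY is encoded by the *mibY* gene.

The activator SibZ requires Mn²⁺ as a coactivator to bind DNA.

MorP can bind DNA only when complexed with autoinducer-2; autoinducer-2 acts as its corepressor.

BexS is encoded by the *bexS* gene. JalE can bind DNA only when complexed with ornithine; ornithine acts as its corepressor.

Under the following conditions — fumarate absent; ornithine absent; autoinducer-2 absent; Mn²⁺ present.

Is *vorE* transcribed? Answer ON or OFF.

Fumarate is absent, so VelH is inactive.
Mn²⁺ is present, so SibZ is active.
No repressor is bound and SibZ is active, so *kepJ* is transcribed.
So KepJ is produced and active.
With repressor KepJ bound, *nolZ* is not transcribed.
So NolZ is not produced.
Required activator NolZ is absent, so *bexS* is not transcribed.
So BexS is not produced.
Autoinducer-2 is absent, so MorP is inactive.
With no repressor bound, *holT* is transcribed.
So HolT is produced and active.
Ornithine is absent, so JalE is inactive.
With no repressor bound, *lutA* is transcribed.
So LutA is produced and active.
With repressor LutA bound, *mibY* is not transcribed.
So MibY is not produced.
No repressor is bound and HolT is active, so *elnK* is transcribed.
So ElnK is produced and active.
No repressor is bound and ElnK is active, so *vorE* is transcribed.

ON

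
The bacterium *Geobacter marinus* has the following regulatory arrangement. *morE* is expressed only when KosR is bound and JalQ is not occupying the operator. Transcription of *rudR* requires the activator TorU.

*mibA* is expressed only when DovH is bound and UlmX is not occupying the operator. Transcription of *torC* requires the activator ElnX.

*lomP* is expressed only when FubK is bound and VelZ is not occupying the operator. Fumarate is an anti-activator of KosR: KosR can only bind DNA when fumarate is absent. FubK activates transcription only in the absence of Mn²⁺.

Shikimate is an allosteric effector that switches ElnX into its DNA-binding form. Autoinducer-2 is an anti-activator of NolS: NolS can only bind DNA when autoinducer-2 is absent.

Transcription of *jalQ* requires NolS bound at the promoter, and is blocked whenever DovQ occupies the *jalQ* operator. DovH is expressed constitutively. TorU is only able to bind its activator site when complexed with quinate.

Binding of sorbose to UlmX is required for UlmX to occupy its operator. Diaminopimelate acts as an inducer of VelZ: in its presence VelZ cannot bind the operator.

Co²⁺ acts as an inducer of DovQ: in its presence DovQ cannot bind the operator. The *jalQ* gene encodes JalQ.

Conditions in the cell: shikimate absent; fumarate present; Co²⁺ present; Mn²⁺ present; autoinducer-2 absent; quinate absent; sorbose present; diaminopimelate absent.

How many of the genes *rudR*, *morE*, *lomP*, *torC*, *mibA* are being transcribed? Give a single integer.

0

Quinate is absent, so TorU is inactive.
Required activator TorU is absent, so *rudR* is not transcribed.
→ *rudR* is OFF.
Fumarate is present, so KosR is inactive.
Autoinducer-2 is absent, so NolS is active.
Co²⁺ is present, so DovQ is inactive.
No repressor is bound and NolS is active, so *jalQ* is transcribed.
So JalQ is produced and active.
With repressor JalQ bound, *morE* is not transcribed.
→ *morE* is OFF.
Mn²⁺ is present, so FubK is inactive.
Diaminopimelate is absent, so VelZ is active.
With repressor VelZ bound, *lomP* is not transcribed.
→ *lomP* is OFF.
Shikimate is absent, so ElnX is inactive.
Required activator ElnX is absent, so *torC* is not transcribed.
→ *torC* is OFF.
DovH is produced constitutively and is active.
Sorbose is present, so UlmX is active.
With repressor UlmX bound, *mibA* is not transcribed.
→ *mibA* is OFF.
0 of the 5 genes are transcribed.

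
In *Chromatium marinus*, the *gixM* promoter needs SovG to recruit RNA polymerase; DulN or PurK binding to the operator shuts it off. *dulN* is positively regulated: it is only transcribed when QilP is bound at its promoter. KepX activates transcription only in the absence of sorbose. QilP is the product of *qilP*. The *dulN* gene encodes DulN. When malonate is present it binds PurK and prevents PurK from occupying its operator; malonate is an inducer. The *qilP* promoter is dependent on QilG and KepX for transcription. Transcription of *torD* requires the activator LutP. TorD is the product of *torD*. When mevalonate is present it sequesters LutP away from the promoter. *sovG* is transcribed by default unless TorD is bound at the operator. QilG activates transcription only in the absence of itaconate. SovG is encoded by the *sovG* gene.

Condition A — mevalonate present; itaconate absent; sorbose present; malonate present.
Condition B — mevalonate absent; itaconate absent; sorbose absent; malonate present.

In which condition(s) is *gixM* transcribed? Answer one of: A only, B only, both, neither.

Condition A:
Mevalonate is present, so LutP is inactive.
Required activator LutP is absent, so *torD* is not transcribed.
So TorD is not produced.
With no repressor bound, *sovG* is transcribed.
So SovG is produced and active.
Itaconate is absent, so QilG is active.
Sorbose is present, so KepX is inactive.
Required activator KepX is absent, so *qilP* is not transcribed.
So QilP is not produced.
Required activator QilP is absent, so *dulN* is not transcribed.
So DulN is not produced.
Malonate is present, so PurK is inactive.
No repressor is bound and SovG is active, so *gixM* is transcribed.
→ *gixM* is ON in A.
Condition B:
Mevalonate is absent, so LutP is active.
No repressor is bound and LutP is active, so *torD* is transcribed.
So TorD is produced and active.
With repressor TorD bound, *sovG* is not transcribed.
So SovG is not produced.
Itaconate is absent, so QilG is active.
Sorbose is absent, so KepX is active.
No repressor is bound and QilG and KepX are active, so *qilP* is transcribed.
So QilP is produced and active.
No repressor is bound and QilP is active, so *dulN* is transcribed.
So DulN is produced and active.
Malonate is present, so PurK is inactive.
With repressor DulN bound, *gixM* is not transcribed.
→ *gixM* is OFF in B.

A only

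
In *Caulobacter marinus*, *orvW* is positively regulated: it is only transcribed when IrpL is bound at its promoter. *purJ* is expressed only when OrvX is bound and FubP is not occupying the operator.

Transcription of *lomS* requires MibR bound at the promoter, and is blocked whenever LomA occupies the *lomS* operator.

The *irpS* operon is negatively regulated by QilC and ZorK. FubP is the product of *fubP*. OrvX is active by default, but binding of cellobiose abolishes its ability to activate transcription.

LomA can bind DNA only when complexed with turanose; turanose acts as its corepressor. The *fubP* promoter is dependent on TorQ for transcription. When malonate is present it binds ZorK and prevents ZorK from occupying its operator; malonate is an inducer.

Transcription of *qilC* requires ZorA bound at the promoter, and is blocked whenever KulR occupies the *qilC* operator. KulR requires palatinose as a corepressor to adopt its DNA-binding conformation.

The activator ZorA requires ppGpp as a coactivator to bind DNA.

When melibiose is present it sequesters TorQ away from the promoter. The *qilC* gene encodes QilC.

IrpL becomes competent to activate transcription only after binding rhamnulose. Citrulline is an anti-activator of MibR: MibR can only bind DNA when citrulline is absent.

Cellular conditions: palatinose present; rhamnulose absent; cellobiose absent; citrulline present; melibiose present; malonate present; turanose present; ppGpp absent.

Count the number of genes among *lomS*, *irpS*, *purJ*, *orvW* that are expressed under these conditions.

Turanose is present, so LomA is active.
Citrulline is present, so MibR is inactive.
With repressor LomA bound, *lomS* is not transcribed.
→ *lomS* is OFF.
Palatinose is present, so KulR is active.
ppGpp is absent, so ZorA is inactive.
With repressor KulR bound, *qilC* is not transcribed.
So QilC is not produced.
Malonate is present, so ZorK is inactive.
With no repressor bound, *irpS* is transcribed.
→ *irpS* is ON.
Cellobiose is absent, so OrvX is active.
Melibiose is present, so TorQ is inactive.
Required activator TorQ is absent, so *fubP* is not transcribed.
So FubP is not produced.
No repressor is bound and OrvX is active, so *purJ* is transcribed.
→ *purJ* is ON.
Rhamnulose is absent, so IrpL is inactive.
Required activator IrpL is absent, so *orvW* is not transcribed.
→ *orvW* is OFF.
2 of the 4 genes are transcribed.

2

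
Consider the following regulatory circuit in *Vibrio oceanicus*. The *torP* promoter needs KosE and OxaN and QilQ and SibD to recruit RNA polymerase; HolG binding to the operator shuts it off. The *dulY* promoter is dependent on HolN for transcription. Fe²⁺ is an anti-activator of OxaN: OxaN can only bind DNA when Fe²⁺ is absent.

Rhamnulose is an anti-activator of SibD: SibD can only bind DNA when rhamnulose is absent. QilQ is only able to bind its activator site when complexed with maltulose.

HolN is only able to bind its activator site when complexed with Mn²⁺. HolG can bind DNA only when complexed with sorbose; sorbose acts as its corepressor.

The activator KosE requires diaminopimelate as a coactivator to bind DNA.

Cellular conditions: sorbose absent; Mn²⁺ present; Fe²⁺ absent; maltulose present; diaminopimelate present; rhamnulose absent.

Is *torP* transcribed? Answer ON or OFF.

ON

Diaminopimelate is present, so KosE is active.
Sorbose is absent, so HolG is inactive.
Fe²⁺ is absent, so OxaN is active.
Maltulose is present, so QilQ is active.
Rhamnulose is absent, so SibD is active.
No repressor is bound and KosE and OxaN and QilQ and SibD are active, so *torP* is transcribed.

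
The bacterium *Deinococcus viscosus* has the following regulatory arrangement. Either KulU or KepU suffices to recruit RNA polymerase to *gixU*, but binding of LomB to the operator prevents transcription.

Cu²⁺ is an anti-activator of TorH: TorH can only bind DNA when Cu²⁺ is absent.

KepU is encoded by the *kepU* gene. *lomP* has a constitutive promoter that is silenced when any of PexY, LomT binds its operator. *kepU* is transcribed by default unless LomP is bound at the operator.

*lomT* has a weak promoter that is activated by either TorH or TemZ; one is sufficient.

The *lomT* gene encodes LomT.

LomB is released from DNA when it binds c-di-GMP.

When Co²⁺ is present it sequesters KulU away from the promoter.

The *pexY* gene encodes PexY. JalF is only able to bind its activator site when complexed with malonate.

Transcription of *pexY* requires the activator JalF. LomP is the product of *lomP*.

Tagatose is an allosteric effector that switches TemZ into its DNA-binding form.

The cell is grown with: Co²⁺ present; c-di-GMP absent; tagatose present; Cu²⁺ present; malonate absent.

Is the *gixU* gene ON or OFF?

OFF

Co²⁺ is present, so KulU is inactive.
c-di-GMP is absent, so LomB is active.
Malonate is absent, so JalF is inactive.
Required activator JalF is absent, so *pexY* is not transcribed.
So PexY is not produced.
Cu²⁺ is present, so TorH is inactive.
Tagatose is present, so TemZ is active.
Activator TemZ is present, so *lomT* is transcribed.
So LomT is produced and active.
With repressor LomT bound, *lomP* is not transcribed.
So LomP is not produced.
With no repressor bound, *kepU* is transcribed.
So KepU is produced and active.
With repressor LomB bound, *gixU* is not transcribed.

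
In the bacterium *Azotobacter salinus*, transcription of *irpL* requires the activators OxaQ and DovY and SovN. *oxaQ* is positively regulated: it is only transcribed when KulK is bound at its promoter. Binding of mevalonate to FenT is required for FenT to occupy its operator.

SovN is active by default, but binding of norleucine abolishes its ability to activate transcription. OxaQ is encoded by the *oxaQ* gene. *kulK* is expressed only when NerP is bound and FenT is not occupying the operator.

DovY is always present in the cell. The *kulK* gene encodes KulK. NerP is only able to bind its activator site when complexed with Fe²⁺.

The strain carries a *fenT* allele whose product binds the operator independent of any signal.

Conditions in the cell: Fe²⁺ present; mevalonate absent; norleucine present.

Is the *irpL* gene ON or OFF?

OFF

FenT is constitutively active in this strain.
Fe²⁺ is present, so NerP is active.
With repressor FenT bound, *kulK* is not transcribed.
So KulK is not produced.
Required activator KulK is absent, so *oxaQ* is not transcribed.
So OxaQ is not produced.
DovY is produced constitutively and is active.
Norleucine is present, so SovN is inactive.
Required activator OxaQ is absent, so *irpL* is not transcribed.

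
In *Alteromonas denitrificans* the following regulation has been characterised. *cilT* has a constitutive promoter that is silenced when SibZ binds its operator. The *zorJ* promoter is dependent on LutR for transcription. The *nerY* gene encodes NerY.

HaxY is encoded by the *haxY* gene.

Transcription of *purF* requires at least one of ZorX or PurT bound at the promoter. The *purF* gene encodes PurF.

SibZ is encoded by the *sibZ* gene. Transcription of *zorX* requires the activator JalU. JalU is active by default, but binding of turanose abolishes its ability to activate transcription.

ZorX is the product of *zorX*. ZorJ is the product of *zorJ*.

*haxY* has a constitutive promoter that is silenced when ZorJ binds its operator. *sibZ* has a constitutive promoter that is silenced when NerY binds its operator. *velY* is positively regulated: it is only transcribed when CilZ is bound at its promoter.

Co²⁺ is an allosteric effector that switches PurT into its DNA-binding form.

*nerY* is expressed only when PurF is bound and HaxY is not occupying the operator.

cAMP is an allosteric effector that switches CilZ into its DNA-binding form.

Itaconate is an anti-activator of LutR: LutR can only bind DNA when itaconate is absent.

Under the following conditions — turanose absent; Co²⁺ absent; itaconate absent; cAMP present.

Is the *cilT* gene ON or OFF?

Itaconate is absent, so LutR is active.
No repressor is bound and LutR is active, so *zorJ* is transcribed.
So ZorJ is produced and active.
With repressor ZorJ bound, *haxY* is not transcribed.
So HaxY is not produced.
Turanose is absent, so JalU is active.
No repressor is bound and JalU is active, so *zorX* is transcribed.
So ZorX is produced and active.
Co²⁺ is absent, so PurT is inactive.
Activator ZorX is present, so *purF* is transcribed.
So PurF is produced and active.
No repressor is bound and PurF is active, so *nerY* is transcribed.
So NerY is produced and active.
With repressor NerY bound, *sibZ* is not transcribed.
So SibZ is not produced.
With no repressor bound, *cilT* is transcribed.

ON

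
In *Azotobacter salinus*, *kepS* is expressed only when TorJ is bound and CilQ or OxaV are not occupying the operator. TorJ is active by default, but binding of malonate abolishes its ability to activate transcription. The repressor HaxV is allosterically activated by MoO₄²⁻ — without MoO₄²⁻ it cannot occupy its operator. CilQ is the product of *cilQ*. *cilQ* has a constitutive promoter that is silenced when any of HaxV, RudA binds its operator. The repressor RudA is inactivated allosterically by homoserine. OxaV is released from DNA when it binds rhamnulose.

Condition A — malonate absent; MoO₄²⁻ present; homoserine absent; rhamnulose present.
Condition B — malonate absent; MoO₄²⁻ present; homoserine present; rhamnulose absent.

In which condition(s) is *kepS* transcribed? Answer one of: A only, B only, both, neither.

A only

Condition A:
Malonate is absent, so TorJ is active.
MoO₄²⁻ is present, so HaxV is active.
Homoserine is absent, so RudA is active.
With repressor HaxV bound, *cilQ* is not transcribed.
So CilQ is not produced.
Rhamnulose is present, so OxaV is inactive.
No repressor is bound and TorJ is active, so *kepS* is transcribed.
→ *kepS* is ON in A.
Condition B:
Malonate is absent, so TorJ is active.
MoO₄²⁻ is present, so HaxV is active.
Homoserine is present, so RudA is inactive.
With repressor HaxV bound, *cilQ* is not transcribed.
So CilQ is not produced.
Rhamnulose is absent, so OxaV is active.
With repressor OxaV bound, *kepS* is not transcribed.
→ *kepS* is OFF in B.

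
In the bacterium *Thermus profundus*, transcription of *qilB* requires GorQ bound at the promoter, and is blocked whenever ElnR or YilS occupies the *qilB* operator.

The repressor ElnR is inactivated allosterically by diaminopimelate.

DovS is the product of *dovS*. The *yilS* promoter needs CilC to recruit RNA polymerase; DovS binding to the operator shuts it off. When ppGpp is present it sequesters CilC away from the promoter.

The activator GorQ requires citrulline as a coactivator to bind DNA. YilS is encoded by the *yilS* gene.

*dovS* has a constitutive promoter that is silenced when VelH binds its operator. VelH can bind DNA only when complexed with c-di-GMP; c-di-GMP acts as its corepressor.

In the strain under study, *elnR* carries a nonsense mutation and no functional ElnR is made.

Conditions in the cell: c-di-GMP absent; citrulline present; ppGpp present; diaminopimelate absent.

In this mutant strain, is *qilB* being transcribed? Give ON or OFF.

ON

ElnR is non-functional in this strain, so it has no effect.
Citrulline is present, so GorQ is active.
c-di-GMP is absent, so VelH is inactive.
With no repressor bound, *dovS* is transcribed.
So DovS is produced and active.
ppGpp is present, so CilC is inactive.
With repressor DovS bound, *yilS* is not transcribed.
So YilS is not produced.
No repressor is bound and GorQ is active, so *qilB* is transcribed.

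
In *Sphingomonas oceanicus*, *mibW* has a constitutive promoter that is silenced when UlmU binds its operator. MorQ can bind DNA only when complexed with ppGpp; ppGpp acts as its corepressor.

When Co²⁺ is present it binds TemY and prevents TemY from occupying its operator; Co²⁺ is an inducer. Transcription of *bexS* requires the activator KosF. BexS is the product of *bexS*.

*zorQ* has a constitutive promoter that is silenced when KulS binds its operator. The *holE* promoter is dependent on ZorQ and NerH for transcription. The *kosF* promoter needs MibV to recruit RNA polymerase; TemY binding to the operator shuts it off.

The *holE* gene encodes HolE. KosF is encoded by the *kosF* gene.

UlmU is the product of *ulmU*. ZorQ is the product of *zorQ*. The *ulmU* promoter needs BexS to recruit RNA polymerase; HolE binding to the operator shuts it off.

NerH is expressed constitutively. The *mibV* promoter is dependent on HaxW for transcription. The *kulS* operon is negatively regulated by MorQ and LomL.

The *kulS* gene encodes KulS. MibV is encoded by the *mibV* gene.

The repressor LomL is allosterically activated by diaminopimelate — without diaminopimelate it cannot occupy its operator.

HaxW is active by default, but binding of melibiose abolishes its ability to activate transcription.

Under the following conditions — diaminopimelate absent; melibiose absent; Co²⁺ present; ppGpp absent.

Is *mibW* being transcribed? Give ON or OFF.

OFF

Melibiose is absent, so HaxW is active.
No repressor is bound and HaxW is active, so *mibV* is transcribed.
So MibV is produced and active.
Co²⁺ is present, so TemY is inactive.
No repressor is bound and MibV is active, so *kosF* is transcribed.
So KosF is produced and active.
No repressor is bound and KosF is active, so *bexS* is transcribed.
So BexS is produced and active.
ppGpp is absent, so MorQ is inactive.
Diaminopimelate is absent, so LomL is inactive.
With no repressor bound, *kulS* is transcribed.
So KulS is produced and active.
With repressor KulS bound, *zorQ* is not transcribed.
So ZorQ is not produced.
NerH is produced constitutively and is active.
Required activator ZorQ is absent, so *holE* is not transcribed.
So HolE is not produced.
No repressor is bound and BexS is active, so *ulmU* is transcribed.
So UlmU is produced and active.
With repressor UlmU bound, *mibW* is not transcribed.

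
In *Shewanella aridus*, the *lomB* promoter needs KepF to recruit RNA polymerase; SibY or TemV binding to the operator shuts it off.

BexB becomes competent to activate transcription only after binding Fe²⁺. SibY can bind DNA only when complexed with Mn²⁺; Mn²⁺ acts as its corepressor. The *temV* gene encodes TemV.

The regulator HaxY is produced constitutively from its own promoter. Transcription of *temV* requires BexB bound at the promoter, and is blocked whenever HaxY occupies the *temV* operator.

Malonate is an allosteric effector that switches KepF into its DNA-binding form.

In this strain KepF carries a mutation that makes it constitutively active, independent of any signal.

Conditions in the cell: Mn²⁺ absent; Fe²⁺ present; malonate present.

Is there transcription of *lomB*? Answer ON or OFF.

ON

Mn²⁺ is absent, so SibY is inactive.
Fe²⁺ is present, so BexB is active.
HaxY is produced constitutively and is active.
With repressor HaxY bound, *temV* is not transcribed.
So TemV is not produced.
KepF is constitutively active in this strain.
No repressor is bound and KepF is active, so *lomB* is transcribed.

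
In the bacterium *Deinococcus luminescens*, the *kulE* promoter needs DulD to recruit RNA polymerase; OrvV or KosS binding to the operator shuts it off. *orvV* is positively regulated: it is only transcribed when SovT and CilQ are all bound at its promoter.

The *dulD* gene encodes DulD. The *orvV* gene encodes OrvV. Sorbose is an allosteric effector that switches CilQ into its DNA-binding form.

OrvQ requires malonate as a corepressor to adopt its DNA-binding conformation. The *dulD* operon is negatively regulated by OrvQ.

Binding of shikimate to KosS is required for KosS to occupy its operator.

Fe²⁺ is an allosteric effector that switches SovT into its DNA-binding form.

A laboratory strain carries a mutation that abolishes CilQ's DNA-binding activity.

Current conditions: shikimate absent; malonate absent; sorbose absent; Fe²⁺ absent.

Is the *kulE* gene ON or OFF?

ON

Fe²⁺ is absent, so SovT is inactive.
CilQ is non-functional in this strain, so it has no effect.
Required activator SovT is absent, so *orvV* is not transcribed.
So OrvV is not produced.
Malonate is absent, so OrvQ is inactive.
With no repressor bound, *dulD* is transcribed.
So DulD is produced and active.
Shikimate is absent, so KosS is inactive.
No repressor is bound and DulD is active, so *kulE* is transcribed.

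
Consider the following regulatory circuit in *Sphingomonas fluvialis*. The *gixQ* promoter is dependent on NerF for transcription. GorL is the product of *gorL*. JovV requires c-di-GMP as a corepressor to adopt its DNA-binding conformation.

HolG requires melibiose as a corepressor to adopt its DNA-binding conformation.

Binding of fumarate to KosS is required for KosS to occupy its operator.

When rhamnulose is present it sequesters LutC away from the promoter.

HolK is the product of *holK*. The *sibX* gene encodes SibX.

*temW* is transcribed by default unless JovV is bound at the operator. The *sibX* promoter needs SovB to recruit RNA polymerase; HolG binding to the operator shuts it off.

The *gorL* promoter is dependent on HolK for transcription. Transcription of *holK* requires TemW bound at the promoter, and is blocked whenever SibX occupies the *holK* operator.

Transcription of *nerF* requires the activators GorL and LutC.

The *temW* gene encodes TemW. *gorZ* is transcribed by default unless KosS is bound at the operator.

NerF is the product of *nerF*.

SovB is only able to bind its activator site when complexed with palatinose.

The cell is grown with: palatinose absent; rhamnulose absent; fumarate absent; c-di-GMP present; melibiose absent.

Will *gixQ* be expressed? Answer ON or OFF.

Melibiose is absent, so HolG is inactive.
Palatinose is absent, so SovB is inactive.
Required activator SovB is absent, so *sibX* is not transcribed.
So SibX is not produced.
c-di-GMP is present, so JovV is active.
With repressor JovV bound, *temW* is not transcribed.
So TemW is not produced.
Required activator TemW is absent, so *holK* is not transcribed.
So HolK is not produced.
Required activator HolK is absent, so *gorL* is not transcribed.
So GorL is not produced.
Rhamnulose is absent, so LutC is active.
Required activator GorL is absent, so *nerF* is not transcribed.
So NerF is not produced.
Required activator NerF is absent, so *gixQ* is not transcribed.

OFF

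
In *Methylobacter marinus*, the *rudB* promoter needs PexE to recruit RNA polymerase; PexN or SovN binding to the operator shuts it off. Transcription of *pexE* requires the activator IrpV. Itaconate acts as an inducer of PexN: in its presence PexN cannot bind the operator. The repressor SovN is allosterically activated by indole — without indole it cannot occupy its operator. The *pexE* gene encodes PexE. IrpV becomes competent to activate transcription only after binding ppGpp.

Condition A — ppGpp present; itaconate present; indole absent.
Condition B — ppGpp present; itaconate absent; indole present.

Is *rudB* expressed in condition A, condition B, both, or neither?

Condition A:
ppGpp is present, so IrpV is active.
No repressor is bound and IrpV is active, so *pexE* is transcribed.
So PexE is produced and active.
Itaconate is present, so PexN is inactive.
Indole is absent, so SovN is inactive.
No repressor is bound and PexE is active, so *rudB* is transcribed.
→ *rudB* is ON in A.
Condition B:
ppGpp is present, so IrpV is active.
No repressor is bound and IrpV is active, so *pexE* is transcribed.
So PexE is produced and active.
Itaconate is absent, so PexN is active.
Indole is present, so SovN is active.
With repressor PexN bound, *rudB* is not transcribed.
→ *rudB* is OFF in B.

A only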